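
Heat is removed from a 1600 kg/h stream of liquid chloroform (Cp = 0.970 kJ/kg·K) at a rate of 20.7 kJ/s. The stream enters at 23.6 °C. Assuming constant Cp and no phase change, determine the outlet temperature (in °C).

Q = 20.7 kJ/s = 74520 kJ/h
ΔT = Q/(ṁ·Cp) = 74520/(1600×0.970) = 48.015 K
T_out = 23.6 − 48.015 = -24.415 °C

T_out = -24.4 °C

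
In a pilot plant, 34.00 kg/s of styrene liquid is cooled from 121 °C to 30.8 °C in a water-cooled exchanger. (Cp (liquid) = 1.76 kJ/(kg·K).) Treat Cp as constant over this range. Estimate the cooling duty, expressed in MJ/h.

Q_c = 19400 MJ/h

Q = ṁ·Cp·ΔT = 34.00 × 1.76 × (30.8 − 121) = -5397.6 kJ/s
Cooling duty = 19431 MJ/h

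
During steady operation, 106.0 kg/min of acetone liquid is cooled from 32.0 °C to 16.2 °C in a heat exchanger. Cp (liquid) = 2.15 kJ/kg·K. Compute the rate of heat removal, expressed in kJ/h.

Q = ṁ·Cp·ΔT = 106.0 × 2.15 × (16.2 − 32.0) = -3600.8 kJ/min
Converting: 3600.8 / 60 s = 60.014 kW
Cooling duty = 216050 kJ/h

Q_c = 216000 kJ/h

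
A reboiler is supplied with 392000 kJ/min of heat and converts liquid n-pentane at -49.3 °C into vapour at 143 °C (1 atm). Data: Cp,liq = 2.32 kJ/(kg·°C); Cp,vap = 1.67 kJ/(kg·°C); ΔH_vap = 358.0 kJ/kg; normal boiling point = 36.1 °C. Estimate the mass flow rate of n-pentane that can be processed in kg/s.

Δh = 2.32×(36.1−-49.3) + 358.0 + 1.67×(143−36.1) = 734.65 kJ/kg
Q = 392000 kJ/min = 6533.3 kJ/s = 6533.3 kJ/s
ṁ = Q/Δh = 6533.3 / 734.65 = 8.8931 kg/s

ṁ = 8.89 kg/s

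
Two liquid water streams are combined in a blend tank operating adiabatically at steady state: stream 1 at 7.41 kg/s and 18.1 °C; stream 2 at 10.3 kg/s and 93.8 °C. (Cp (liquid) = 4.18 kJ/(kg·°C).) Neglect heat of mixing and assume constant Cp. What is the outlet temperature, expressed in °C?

Energy balance with Q = 0: Σ ṁᵢCp,ᵢ(T_out − Tᵢ) = 0
T_out = Σ ṁᵢCp,ᵢTᵢ / Σ ṁᵢCp,ᵢ
      = 4599.1 / 74.028 = 62.127 °C

T_out = 62.1 °C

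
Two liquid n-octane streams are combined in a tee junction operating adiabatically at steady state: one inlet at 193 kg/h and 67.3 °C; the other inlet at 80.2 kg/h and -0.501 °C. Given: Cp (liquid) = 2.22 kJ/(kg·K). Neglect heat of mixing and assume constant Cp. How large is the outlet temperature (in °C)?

Energy balance with Q = 0: Σ ṁᵢCp,ᵢ(T_out − Tᵢ) = 0
Σ ṁᵢCp,ᵢTᵢ = 193×2.22×67.3 + 80.2×2.22×-0.501 = 28746
Σ ṁᵢCp,ᵢ = 193×2.22 + 80.2×2.22 = 606.5
T_out = 28746 / 606.5 = 47.396 °C

T_out = 47.4 °C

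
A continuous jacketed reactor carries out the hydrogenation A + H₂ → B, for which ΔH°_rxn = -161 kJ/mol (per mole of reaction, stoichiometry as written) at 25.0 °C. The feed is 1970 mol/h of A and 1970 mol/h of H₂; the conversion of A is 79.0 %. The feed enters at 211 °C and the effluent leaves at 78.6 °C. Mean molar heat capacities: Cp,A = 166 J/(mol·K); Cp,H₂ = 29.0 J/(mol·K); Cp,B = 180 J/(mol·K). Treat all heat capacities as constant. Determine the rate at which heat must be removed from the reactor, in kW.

Extent of reaction ξ = 0.790 × 1970 = 1556.3 mol/h
Reaction term: ξ·ΔH°_rxn = 1556.3 × -161 = -250560 kJ/h
Sensible, feed 211→25 °C: -71452 kJ/h
Outlet flows (mol/h): A 413.7, H₂ 413.7, B 1556.3
Sensible, products 25→78.6 °C: 19339 kJ/h
Q = ΔH = -302680 kJ/h = -84.077 kW
Heat removed = 84.077 kW

Q_out = 84.1 kW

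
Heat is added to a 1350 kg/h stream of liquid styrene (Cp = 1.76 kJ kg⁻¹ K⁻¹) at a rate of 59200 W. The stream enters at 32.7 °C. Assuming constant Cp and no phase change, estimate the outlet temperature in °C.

Q = 59200 W = 213120 kJ/h
ΔT = Q/(ṁ·Cp) = 213120/(1350×1.76) = 89.697 K
T_out = 32.7 + 89.697 = 122.4 °C

T_out = 122 °C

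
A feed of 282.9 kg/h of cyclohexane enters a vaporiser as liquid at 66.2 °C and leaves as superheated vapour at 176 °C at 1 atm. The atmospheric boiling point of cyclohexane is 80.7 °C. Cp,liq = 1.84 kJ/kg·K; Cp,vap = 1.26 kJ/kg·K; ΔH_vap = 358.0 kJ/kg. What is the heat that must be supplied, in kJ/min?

liquid 66.2→80.7 °C: 26.68 kJ/kg
vaporisation at 80.7 °C: 358 kJ/kg
vapour 80.7→176 °C: 120.08 kJ/kg
Δh = 26.68 + 358 + 120.08 = 504.76 kJ/kg
Q = ṁ·Δh = 282.9 kg/h × 504.76 kJ/kg = 142800 kJ/h
|Q| = 39.666 kW = 2379.9 kJ/min

Q = 2380 kJ/min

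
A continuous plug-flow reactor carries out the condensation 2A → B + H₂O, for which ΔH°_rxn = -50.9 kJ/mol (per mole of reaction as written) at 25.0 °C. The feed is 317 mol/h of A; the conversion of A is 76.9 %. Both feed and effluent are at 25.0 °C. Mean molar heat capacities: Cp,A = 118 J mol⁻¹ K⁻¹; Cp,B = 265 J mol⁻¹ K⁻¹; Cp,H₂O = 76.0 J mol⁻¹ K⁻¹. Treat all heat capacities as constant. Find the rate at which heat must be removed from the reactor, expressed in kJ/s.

Extent of reaction ξ = 0.769 × 317 / 2 = 121.89 mol/h
Reaction term: ξ·ΔH°_rxn = 121.89 × -50.9 = -6204 kJ/h
Q = ΔH = -6204 kJ/h = -1.7233 kW
Heat removed = 1.7233 kJ/s

Q_out = 1.72 kJ/s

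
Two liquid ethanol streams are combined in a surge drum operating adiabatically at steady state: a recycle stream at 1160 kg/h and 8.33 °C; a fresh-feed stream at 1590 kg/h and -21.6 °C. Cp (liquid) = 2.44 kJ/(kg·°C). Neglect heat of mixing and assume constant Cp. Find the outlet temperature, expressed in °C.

Energy balance with Q = 0: Σ ṁᵢCp,ᵢ(T_out − Tᵢ) = 0
Σ ṁᵢCp,ᵢTᵢ = 1160×2.44×8.33 + 1590×2.44×-21.6 = -60222
Σ ṁᵢCp,ᵢ = 1160×2.44 + 1590×2.44 = 6710
T_out = -60222 / 6710 = -8.975 °C

T_out = -8.97 °C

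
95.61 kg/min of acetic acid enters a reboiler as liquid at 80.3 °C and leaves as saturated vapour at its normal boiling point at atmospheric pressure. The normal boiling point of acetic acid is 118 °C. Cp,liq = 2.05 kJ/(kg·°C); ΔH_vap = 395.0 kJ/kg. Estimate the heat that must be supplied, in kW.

liquid 80.3→118 °C: 77.285 kJ/kg
vaporisation at 118 °C: 395 kJ/kg
Δh = 77.285 + 395 = 472.28 kJ/kg
Q = ṁ·Δh = 95.61 kg/min × 472.28 kJ/kg = 45155 kJ/min
|Q| = 752.59 kW

Q = 753 kW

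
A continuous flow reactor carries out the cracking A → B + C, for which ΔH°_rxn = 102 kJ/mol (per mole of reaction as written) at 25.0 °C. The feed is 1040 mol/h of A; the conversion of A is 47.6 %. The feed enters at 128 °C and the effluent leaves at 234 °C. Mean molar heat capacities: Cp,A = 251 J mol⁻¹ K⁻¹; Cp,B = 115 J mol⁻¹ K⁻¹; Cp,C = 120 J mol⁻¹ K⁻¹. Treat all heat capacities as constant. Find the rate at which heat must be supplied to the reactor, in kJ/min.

Q_in = 1280 kJ/min

Extent of reaction ξ = 0.476 × 1040 = 495.04 mol/h
Reaction term: ξ·ΔH°_rxn = 495.04 × 102 = 50494 kJ/h
Sensible, feed 128→25 °C: -26887 kJ/h
Outlet flows (mol/h): A 544.96, B 495.04, C 495.04
Sensible, products 25→234 °C: 52902 kJ/h
Q = ΔH = 76509 kJ/h = 21.252 kW
Heat supplied = 1275.1 kJ/min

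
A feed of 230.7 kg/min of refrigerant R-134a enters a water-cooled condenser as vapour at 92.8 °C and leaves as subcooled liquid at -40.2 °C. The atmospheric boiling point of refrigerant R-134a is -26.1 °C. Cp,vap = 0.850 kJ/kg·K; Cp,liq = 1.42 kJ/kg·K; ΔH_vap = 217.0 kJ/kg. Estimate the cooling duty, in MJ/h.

Q_c = 4680 MJ/h

vapour 92.8→-26.1 °C: -101.06 kJ/kg
condensation at -26.1 °C: -217 kJ/kg
liquid -26.1→-40.2 °C: -20.022 kJ/kg
Δh = -101.06 + -217 + -20.022 = -338.09 kJ/kg
Q = ṁ·Δh = 230.7 kg/min × -338.09 kJ/kg = -77997 kJ/min
|Q| = 1299.9 kW = 4679.8 MJ/h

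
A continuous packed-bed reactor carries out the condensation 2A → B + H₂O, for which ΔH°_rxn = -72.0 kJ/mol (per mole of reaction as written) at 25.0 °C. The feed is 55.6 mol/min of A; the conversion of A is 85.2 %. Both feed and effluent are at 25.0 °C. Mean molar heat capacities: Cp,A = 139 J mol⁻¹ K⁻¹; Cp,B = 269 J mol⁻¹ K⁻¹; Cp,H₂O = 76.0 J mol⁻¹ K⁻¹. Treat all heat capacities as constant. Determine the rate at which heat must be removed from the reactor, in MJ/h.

Extent of reaction ξ = 0.852 × 55.6 / 2 = 23.686 mol/min
Reaction term: ξ·ΔH°_rxn = 23.686 × -72.0 = -1705.4 kJ/min
Q = ΔH = -1705.4 kJ/min = -28.423 kW
Heat removed = 102.32 MJ/h

Q_out = 102 MJ/h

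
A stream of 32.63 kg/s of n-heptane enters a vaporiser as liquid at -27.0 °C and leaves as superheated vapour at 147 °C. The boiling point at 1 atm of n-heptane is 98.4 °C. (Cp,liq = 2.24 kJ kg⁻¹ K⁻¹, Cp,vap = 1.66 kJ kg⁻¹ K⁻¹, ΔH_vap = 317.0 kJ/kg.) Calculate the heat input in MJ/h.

liquid -27.0→98.4 °C: 280.9 kJ/kg
vaporisation at 98.4 °C: 317 kJ/kg
vapour 98.4→147 °C: 80.676 kJ/kg
Δh = 280.9 + 317 + 80.676 = 678.57 kJ/kg
Q = ṁ·Δh = 32.63 kg/s × 678.57 kJ/kg = 22142 kJ/s
|Q| = 22142 kW = 79710 MJ/h

Q = 79700 MJ/h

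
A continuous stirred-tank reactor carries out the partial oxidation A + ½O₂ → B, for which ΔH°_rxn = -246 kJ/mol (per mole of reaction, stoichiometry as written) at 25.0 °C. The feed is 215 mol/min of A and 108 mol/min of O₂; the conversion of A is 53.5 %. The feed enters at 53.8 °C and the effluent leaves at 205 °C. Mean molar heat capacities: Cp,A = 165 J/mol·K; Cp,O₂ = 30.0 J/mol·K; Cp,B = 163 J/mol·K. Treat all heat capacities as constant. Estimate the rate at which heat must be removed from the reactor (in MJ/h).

Extent of reaction ξ = 0.535 × 215 = 115.03 mol/min
Reaction term: ξ·ΔH°_rxn = 115.03 × -246 = -28296 kJ/min
Sensible, feed 53.8→25 °C: -1115 kJ/min
Outlet flows (mol/min): A 99.975, O₂ 50.487, B 115.03
Sensible, products 25→205 °C: 6616.7 kJ/min
Q = ΔH = -22794 kJ/min = -379.91 kW
Heat removed = 1367.7 MJ/h

Q_out = 1370 MJ/h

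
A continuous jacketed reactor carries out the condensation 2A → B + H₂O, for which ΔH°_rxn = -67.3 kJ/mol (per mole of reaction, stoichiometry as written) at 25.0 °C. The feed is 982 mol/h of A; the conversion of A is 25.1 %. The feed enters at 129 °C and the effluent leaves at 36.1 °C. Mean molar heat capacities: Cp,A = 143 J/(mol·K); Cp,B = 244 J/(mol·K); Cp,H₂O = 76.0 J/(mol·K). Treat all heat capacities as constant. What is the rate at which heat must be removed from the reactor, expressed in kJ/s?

Extent of reaction ξ = 0.251 × 982 / 2 = 123.24 mol/h
Reaction term: ξ·ΔH°_rxn = 123.24 × -67.3 = -8294.1 kJ/h
Sensible, feed 129→25 °C: -14604 kJ/h
Outlet flows (mol/h): A 735.52, B 123.24, H₂O 123.24
Sensible, products 25→36.1 °C: 1605.2 kJ/h
Q = ΔH = -21293 kJ/h = -5.9148 kW
Heat removed = 5.9148 kJ/s

Q_out = 5.91 kJ/s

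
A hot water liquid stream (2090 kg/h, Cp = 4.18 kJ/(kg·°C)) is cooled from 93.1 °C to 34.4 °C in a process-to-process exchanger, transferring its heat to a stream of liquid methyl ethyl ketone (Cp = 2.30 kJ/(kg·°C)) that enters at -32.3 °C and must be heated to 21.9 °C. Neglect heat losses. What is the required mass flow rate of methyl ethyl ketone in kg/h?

Heat released by hot stream: Q = 2090 × 4.18 × (93.1 − 34.4) = 512810 kJ/h
Energy balance on cold side (adiabatic exchanger): Q = ṁ_c·Cp_c·(T_c,out − T_c,in)
ṁ_c = 512810 / [2.30 × (21.9 − -32.3)] = 4113.7 kg/h

ṁ_c = 4110 kg/h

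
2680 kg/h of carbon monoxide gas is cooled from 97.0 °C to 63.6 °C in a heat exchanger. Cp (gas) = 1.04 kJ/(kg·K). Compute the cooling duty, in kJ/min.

Q = ṁ·Cp·ΔT = 2680 × 1.04 × (63.6 − 97.0) = -93092 kJ/h
Converting: 93092 / 3600 s = 25.859 kW
Cooling duty = 1551.5 kJ/min

Q_c = 1550 kJ/min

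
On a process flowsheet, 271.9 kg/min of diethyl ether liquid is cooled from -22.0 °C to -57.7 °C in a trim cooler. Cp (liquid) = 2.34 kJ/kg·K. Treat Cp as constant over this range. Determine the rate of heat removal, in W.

Q_c = 379000 W

Q = ṁ·Cp·ΔT = 271.9 × 2.34 × (-57.7 − -22.0) = -22714 kJ/min
Converting: 22714 / 60 s = 378.57 kW
Cooling duty = 378570 W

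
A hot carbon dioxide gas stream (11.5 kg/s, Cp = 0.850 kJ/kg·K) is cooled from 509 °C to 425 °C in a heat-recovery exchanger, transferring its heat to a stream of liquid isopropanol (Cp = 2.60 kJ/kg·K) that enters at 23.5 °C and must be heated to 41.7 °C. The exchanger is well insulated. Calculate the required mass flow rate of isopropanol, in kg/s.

ṁ_c = 17.4 kg/s

Heat released by hot stream: Q = 11.5 × 0.850 × (509 − 425) = 821.1 kJ/s
Energy balance on cold side (adiabatic exchanger): Q = ṁ_c·Cp_c·(T_c,out − T_c,in)
ṁ_c = 821.1 / [2.60 × (41.7 − 23.5)] = 17.352 kg/s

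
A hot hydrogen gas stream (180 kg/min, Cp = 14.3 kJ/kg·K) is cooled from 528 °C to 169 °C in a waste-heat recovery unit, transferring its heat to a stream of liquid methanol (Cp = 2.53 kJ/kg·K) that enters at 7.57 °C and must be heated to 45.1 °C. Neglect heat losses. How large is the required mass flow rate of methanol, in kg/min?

ṁ_c = 9730 kg/min

Heat released by hot stream: Q = 180 × 14.3 × (528 − 169) = 924070 kJ/min
Energy balance on cold side (adiabatic exchanger): Q = ṁ_c·Cp_c·(T_c,out − T_c,in)
ṁ_c = 924070 / [2.53 × (45.1 − 7.57)] = 9732 kg/min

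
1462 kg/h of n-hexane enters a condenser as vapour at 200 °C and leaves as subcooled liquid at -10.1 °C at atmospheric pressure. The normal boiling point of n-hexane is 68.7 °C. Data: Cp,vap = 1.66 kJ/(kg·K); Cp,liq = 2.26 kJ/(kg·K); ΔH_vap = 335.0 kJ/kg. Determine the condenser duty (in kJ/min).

Q_c = 17800 kJ/min

vapour 200→68.7 °C: -217.96 kJ/kg
condensation at 68.7 °C: -335 kJ/kg
liquid 68.7→-10.1 °C: -178.09 kJ/kg
Δh = -217.96 + -335 + -178.09 = -731.05 kJ/kg
Q = ṁ·Δh = 1462 kg/h × -731.05 kJ/kg = -1.0688e+06 kJ/h
|Q| = 296.89 kW = 17813 kJ/min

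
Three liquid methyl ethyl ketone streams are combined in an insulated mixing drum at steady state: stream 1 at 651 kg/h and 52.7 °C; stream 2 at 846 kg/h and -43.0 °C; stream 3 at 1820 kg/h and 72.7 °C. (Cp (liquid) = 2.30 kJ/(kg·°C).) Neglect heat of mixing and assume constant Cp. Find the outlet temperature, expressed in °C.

Energy balance with Q = 0: Σ ṁᵢCp,ᵢ(T_out − Tᵢ) = 0
T_out = Σ ṁᵢCp,ᵢTᵢ / Σ ṁᵢCp,ᵢ
      = 299560 / 7629.1 = 39.266 °C

T_out = 39.3 °C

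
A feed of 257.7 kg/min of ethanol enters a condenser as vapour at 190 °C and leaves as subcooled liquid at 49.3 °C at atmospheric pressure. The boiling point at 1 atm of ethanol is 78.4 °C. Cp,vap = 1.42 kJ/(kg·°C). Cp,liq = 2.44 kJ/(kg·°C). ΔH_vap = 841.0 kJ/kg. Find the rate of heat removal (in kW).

Q_c = 4600 kW

vapour 190→78.4 °C: -158.47 kJ/kg
condensation at 78.4 °C: -841 kJ/kg
liquid 78.4→49.3 °C: -71.004 kJ/kg
Δh = -158.47 + -841 + -71.004 = -1070.5 kJ/kg
Q = ṁ·Δh = 257.7 kg/min × -1070.5 kJ/kg = -275860 kJ/min
|Q| = 4597.7 kW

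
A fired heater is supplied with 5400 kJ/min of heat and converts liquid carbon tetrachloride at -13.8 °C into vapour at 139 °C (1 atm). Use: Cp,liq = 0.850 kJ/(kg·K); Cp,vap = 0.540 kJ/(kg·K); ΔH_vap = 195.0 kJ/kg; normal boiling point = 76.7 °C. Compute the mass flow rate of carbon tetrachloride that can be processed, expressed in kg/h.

Δh = 0.850×(76.7−-13.8) + 195.0 + 0.540×(139−76.7) = 305.57 kJ/kg
Q = 5400 kJ/min = 90 kJ/s = 324000 kJ/h
ṁ = Q/Δh = 324000 / 305.57 = 1060.3 kg/h

ṁ = 1060 kg/h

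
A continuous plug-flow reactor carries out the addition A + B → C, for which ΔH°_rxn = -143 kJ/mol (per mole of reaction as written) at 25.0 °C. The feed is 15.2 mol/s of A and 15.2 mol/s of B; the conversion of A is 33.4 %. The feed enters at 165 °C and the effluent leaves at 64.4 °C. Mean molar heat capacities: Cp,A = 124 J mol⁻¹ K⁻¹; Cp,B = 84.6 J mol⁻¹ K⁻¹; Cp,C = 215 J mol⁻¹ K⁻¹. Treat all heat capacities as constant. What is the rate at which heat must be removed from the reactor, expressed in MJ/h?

Extent of reaction ξ = 0.334 × 15.2 = 5.0768 mol/s
Reaction term: ξ·ΔH°_rxn = 5.0768 × -143 = -725.98 kJ/s
Sensible, feed 165→25 °C: -443.9 kJ/s
Outlet flows (mol/s): A 10.123, B 10.123, C 5.0768
Sensible, products 25→64.4 °C: 126.21 kJ/s
Q = ΔH = -1043.7 kJ/s = -1043.7 kW
Heat removed = 3757.2 MJ/h

Q_out = 3760 MJ/h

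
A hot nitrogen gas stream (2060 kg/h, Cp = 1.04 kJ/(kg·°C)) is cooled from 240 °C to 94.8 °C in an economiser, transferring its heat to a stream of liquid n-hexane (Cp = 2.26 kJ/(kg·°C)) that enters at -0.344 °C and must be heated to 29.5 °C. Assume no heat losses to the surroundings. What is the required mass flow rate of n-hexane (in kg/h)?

ṁ_c = 4610 kg/h

Heat released by hot stream: Q = 2060 × 1.04 × (240 − 94.8) = 311080 kJ/h
Energy balance on cold side (adiabatic exchanger): Q = ṁ_c·Cp_c·(T_c,out − T_c,in)
ṁ_c = 311080 / [2.26 × (29.5 − -0.344)] = 4612.1 kg/h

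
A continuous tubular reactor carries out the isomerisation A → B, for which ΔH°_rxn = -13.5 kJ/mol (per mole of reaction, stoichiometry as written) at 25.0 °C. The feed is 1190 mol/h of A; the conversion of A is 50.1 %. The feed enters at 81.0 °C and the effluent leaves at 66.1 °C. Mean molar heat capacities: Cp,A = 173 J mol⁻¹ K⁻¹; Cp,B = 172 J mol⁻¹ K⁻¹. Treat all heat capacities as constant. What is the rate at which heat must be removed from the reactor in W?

Extent of reaction ξ = 0.501 × 1190 = 596.19 mol/h
Reaction term: ξ·ΔH°_rxn = 596.19 × -13.5 = -8048.6 kJ/h
Sensible, feed 81.0→25 °C: -11529 kJ/h
Outlet flows (mol/h): A 593.81, B 596.19
Sensible, products 25→66.1 °C: 8436.8 kJ/h
Q = ΔH = -11141 kJ/h = -3.0946 kW
Heat removed = 3094.6 W

Q_out = 3090 W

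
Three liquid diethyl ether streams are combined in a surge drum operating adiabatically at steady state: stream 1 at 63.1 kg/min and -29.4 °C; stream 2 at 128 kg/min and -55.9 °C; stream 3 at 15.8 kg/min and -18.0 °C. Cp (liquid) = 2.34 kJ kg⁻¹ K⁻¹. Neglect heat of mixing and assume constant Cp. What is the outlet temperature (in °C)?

T_out = -44.9 °C

Adiabatic, steady state ⇒ Σ ṁᵢCp,ᵢ(T_out − Tᵢ) = 0
Σ ṁᵢCp,ᵢTᵢ = 63.1×2.34×-29.4 + 128×2.34×-55.9 + 15.8×2.34×-18.0 = -21750
Σ ṁᵢCp,ᵢ = 63.1×2.34 + 128×2.34 + 15.8×2.34 = 484.15
T_out = -21750 / 484.15 = -44.924 °C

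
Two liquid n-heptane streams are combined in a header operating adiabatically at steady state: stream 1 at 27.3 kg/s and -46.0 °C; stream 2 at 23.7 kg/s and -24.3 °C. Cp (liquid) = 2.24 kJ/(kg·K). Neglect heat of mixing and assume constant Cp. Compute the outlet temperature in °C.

T_out = -35.9 °C

Adiabatic, steady state ⇒ Σ ṁᵢCp,ᵢ(T_out − Tᵢ) = 0
Σ ṁᵢCp,ᵢTᵢ = 27.3×2.24×-46.0 + 23.7×2.24×-24.3 = -4103
Σ ṁᵢCp,ᵢ = 27.3×2.24 + 23.7×2.24 = 114.24
T_out = -4103 / 114.24 = -35.916 °C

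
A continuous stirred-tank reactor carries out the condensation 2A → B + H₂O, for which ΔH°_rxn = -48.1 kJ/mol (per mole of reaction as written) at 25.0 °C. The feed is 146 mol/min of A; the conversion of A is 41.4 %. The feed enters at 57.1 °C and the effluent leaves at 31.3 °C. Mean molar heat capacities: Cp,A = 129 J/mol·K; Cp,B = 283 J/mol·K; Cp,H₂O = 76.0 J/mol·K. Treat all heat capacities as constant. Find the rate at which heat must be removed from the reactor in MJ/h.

Q_out = 115 MJ/h

Extent of reaction ξ = 0.414 × 146 / 2 = 30.222 mol/min
Reaction term: ξ·ΔH°_rxn = 30.222 × -48.1 = -1453.7 kJ/min
Sensible, feed 57.1→25 °C: -604.57 kJ/min
Outlet flows (mol/min): A 85.556, B 30.222, H₂O 30.222
Sensible, products 25→31.3 °C: 137.88 kJ/min
Q = ΔH = -1920.4 kJ/min = -32.006 kW
Heat removed = 115.22 MJ/h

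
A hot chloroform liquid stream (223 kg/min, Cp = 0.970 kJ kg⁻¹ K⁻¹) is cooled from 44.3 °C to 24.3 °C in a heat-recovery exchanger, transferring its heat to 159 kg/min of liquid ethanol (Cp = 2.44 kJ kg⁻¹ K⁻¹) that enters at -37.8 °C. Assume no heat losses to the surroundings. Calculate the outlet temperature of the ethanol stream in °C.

Heat released by hot stream: Q = 223 × 0.970 × (44.3 − 24.3) = 4326.2 kJ/min
Energy balance on cold side (adiabatic exchanger): Q = ṁ_c·Cp_c·(T_c,out − T_c,in)
T_c,out = -37.8 + 4326.2/(159 × 2.44) = -26.649 °C

T_c,out = -26.6 °C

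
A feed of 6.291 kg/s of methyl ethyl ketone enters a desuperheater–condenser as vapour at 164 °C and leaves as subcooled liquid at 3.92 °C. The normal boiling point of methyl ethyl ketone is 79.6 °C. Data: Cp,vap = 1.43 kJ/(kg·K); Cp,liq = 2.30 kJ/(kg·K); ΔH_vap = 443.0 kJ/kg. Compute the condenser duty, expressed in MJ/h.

Q_c = 16700 MJ/h

vapour 164→79.6 °C: -120.69 kJ/kg
condensation at 79.6 °C: -443 kJ/kg
liquid 79.6→3.92 °C: -174.06 kJ/kg
Δh = -120.69 + -443 + -174.06 = -737.76 kJ/kg
Q = ṁ·Δh = 6.291 kg/s × -737.76 kJ/kg = -4641.2 kJ/s
|Q| = 4641.2 kW = 16708 MJ/h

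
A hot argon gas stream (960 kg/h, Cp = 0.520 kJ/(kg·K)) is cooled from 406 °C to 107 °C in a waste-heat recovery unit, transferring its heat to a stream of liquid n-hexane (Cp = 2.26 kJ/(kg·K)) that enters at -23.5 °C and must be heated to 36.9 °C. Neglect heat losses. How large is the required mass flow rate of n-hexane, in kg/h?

Heat released by hot stream: Q = 960 × 0.520 × (406 − 107) = 149260 kJ/h
Energy balance on cold side (adiabatic exchanger): Q = ṁ_c·Cp_c·(T_c,out − T_c,in)
ṁ_c = 149260 / [2.26 × (36.9 − -23.5)] = 1093.5 kg/h

ṁ_c = 1090 kg/h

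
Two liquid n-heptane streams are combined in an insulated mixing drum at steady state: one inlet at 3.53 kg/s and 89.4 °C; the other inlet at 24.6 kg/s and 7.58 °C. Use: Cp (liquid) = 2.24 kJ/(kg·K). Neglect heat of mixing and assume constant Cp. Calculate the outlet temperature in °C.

T_out = 17.8 °C

No heat crosses the boundary, so H_out = H_in.
T_out = Σ ṁᵢCp,ᵢTᵢ / Σ ṁᵢCp,ᵢ
      = 1124.6 / 63.011 = 17.847 °C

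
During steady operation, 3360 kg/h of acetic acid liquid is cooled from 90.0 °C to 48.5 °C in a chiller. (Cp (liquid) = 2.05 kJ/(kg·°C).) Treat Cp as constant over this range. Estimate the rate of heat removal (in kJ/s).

Q = ṁ·Cp·ΔT = 3360 × 2.05 × (48.5 − 90.0) = -285850 kJ/h
Converting: 285850 / 3600 s = 79.403 kW

Q_c = 79.4 kJ/s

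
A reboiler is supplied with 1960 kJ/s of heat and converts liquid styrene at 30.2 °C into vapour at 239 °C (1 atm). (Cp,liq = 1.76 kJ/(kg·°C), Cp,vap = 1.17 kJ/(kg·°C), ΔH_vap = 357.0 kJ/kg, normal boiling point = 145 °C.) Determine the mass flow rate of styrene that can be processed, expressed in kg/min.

ṁ = 176 kg/min

Δh = 1.76×(145−30.2) + 357.0 + 1.17×(239−145) = 669.03 kJ/kg
Q = 1960 kJ/s = 1960 kJ/s = 117600 kJ/min
ṁ = Q/Δh = 117600 / 669.03 = 175.78 kg/min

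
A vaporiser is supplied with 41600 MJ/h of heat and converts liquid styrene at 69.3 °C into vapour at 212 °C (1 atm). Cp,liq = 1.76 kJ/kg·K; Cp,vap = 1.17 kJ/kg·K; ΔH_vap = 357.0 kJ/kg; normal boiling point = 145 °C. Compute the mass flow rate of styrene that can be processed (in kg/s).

Δh = 1.76×(145−69.3) + 357.0 + 1.17×(212−145) = 568.62 kJ/kg
Q = 41600 MJ/h = 11556 kJ/s = 11556 kJ/s
ṁ = Q/Δh = 11556 / 568.62 = 20.322 kg/s

ṁ = 20.3 kg/s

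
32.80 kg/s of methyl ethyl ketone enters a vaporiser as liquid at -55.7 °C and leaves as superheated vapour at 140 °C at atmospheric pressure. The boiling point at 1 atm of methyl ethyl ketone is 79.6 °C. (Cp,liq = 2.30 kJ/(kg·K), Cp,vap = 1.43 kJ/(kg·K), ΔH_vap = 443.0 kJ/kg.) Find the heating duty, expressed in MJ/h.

Q = 99300 MJ/h

liquid -55.7→79.6 °C: 311.19 kJ/kg
vaporisation at 79.6 °C: 443 kJ/kg
vapour 79.6→140 °C: 86.372 kJ/kg
Δh = 311.19 + 443 + 86.372 = 840.56 kJ/kg
Q = ṁ·Δh = 32.80 kg/s × 840.56 kJ/kg = 27570 kJ/s
|Q| = 27570 kW = 99254 MJ/h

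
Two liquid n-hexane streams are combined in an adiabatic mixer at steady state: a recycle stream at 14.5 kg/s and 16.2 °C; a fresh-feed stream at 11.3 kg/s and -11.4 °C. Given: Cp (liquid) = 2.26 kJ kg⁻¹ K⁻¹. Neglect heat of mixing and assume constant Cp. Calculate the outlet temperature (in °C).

T_out = 4.11 °C

Adiabatic, steady state ⇒ Σ ṁᵢCp,ᵢ(T_out − Tᵢ) = 0
Σ ṁᵢCp,ᵢTᵢ = 14.5×2.26×16.2 + 11.3×2.26×-11.4 = 239.74
Σ ṁᵢCp,ᵢ = 14.5×2.26 + 11.3×2.26 = 58.308
T_out = 239.74 / 58.308 = 4.1116 °C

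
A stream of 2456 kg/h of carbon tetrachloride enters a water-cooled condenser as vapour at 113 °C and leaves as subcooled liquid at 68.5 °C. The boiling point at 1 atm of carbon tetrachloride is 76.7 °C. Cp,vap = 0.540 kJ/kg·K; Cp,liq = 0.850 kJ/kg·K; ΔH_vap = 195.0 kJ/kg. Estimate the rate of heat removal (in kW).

Q_c = 151 kW

vapour 113→76.7 °C: -19.602 kJ/kg
condensation at 76.7 °C: -195 kJ/kg
liquid 76.7→68.5 °C: -6.97 kJ/kg
Δh = -19.602 + -195 + -6.97 = -221.57 kJ/kg
Q = ṁ·Δh = 2456 kg/h × -221.57 kJ/kg = -544180 kJ/h
|Q| = 151.16 kW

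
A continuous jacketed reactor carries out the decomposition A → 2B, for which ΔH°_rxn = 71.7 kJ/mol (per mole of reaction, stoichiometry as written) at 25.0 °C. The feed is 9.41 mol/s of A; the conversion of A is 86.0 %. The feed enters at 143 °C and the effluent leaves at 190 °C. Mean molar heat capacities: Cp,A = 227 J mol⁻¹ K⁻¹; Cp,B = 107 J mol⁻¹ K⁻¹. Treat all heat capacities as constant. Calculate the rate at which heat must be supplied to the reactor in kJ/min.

Q_in = 39800 kJ/min

Extent of reaction ξ = 0.860 × 9.41 = 8.0926 mol/s
Reaction term: ξ·ΔH°_rxn = 8.0926 × 71.7 = 580.24 kJ/s
Sensible, feed 143→25 °C: -252.06 kJ/s
Outlet flows (mol/s): A 1.3174, B 16.185
Sensible, products 25→190 °C: 335.09 kJ/s
Q = ΔH = 663.28 kJ/s = 663.28 kW
Heat supplied = 39797 kJ/min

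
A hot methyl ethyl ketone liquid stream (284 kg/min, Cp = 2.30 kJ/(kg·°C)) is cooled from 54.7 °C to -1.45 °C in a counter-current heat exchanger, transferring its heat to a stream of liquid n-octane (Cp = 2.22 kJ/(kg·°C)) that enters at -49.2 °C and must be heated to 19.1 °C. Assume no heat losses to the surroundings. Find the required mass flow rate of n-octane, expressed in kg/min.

ṁ_c = 242 kg/min

Heat released by hot stream: Q = 284 × 2.30 × (54.7 − -1.45) = 36677 kJ/min
Energy balance on cold side (adiabatic exchanger): Q = ṁ_c·Cp_c·(T_c,out − T_c,in)
ṁ_c = 36677 / [2.22 × (19.1 − -49.2)] = 241.89 kg/min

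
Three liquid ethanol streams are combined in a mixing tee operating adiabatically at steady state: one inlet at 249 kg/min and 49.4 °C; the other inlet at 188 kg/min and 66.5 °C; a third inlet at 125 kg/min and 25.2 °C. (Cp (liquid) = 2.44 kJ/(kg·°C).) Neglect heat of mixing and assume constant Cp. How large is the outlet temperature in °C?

Adiabatic, steady state ⇒ Σ ṁᵢCp,ᵢ(T_out − Tᵢ) = 0
T_out = Σ ṁᵢCp,ᵢTᵢ / Σ ṁᵢCp,ᵢ
      = 68204 / 1371.3 = 49.738 °C

T_out = 49.7 °C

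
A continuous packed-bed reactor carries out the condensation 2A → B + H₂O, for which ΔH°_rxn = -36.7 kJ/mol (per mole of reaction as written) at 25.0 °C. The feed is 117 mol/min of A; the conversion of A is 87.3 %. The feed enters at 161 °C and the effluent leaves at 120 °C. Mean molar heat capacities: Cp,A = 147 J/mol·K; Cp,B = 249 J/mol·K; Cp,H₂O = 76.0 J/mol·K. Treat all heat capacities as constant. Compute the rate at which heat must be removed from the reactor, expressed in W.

Q_out = 40500 W

Extent of reaction ξ = 0.873 × 117 / 2 = 51.071 mol/min
Reaction term: ξ·ΔH°_rxn = 51.071 × -36.7 = -1874.3 kJ/min
Sensible, feed 161→25 °C: -2339.1 kJ/min
Outlet flows (mol/min): A 14.859, B 51.071, H₂O 51.071
Sensible, products 25→120 °C: 1784.3 kJ/min
Q = ΔH = -2429 kJ/min = -40.484 kW
Heat removed = 40484 W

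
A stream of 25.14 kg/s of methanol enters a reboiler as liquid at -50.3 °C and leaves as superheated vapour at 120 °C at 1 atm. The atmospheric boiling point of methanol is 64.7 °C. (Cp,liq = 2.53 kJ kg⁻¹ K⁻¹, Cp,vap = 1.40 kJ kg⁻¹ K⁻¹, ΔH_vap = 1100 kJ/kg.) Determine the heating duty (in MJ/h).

Q = 133000 MJ/h

liquid -50.3→64.7 °C: 290.95 kJ/kg
vaporisation at 64.7 °C: 1100 kJ/kg
vapour 64.7→120 °C: 77.42 kJ/kg
Δh = 290.95 + 1100 + 77.42 = 1468.4 kJ/kg
Q = ṁ·Δh = 25.14 kg/s × 1468.4 kJ/kg = 36915 kJ/s
|Q| = 36915 kW = 132890 MJ/h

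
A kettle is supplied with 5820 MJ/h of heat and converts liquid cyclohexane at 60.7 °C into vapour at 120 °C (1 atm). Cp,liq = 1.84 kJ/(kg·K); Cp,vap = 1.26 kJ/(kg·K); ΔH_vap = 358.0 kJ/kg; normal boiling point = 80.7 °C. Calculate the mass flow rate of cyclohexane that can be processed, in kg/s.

Δh = 1.84×(80.7−60.7) + 358.0 + 1.26×(120−80.7) = 444.32 kJ/kg
Q = 5820 MJ/h = 1616.7 kJ/s = 1616.7 kJ/s
ṁ = Q/Δh = 1616.7 / 444.32 = 3.6385 kg/s

ṁ = 3.64 kg/s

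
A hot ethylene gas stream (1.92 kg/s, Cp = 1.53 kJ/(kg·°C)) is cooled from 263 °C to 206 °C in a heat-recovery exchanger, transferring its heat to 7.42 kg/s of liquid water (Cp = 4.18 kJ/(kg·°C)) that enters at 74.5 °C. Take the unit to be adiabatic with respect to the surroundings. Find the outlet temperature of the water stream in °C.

T_c,out = 79.9 °C

Heat released by hot stream: Q = 1.92 × 1.53 × (263 − 206) = 167.44 kJ/s
Energy balance on cold side (adiabatic exchanger): Q = ṁ_c·Cp_c·(T_c,out − T_c,in)
T_c,out = 74.5 + 167.44/(7.42 × 4.18) = 79.899 °C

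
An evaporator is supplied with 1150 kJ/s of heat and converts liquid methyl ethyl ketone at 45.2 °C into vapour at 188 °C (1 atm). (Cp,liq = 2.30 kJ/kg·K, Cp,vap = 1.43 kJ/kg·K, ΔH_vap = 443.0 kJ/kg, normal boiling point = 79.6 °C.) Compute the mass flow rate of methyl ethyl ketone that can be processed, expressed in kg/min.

ṁ = 102 kg/min

Δh = 2.30×(79.6−45.2) + 443.0 + 1.43×(188−79.6) = 677.13 kJ/kg
Q = 1150 kJ/s = 1150 kJ/s = 69000 kJ/min
ṁ = Q/Δh = 69000 / 677.13 = 101.9 kg/min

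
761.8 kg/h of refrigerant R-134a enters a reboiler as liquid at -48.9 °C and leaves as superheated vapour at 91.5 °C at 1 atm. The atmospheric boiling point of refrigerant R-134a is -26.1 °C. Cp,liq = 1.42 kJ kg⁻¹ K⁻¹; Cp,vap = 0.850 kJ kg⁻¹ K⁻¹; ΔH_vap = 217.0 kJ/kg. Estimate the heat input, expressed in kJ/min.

liquid -48.9→-26.1 °C: 32.376 kJ/kg
vaporisation at -26.1 °C: 217 kJ/kg
vapour -26.1→91.5 °C: 99.96 kJ/kg
Δh = 32.376 + 217 + 99.96 = 349.34 kJ/kg
Q = ṁ·Δh = 761.8 kg/h × 349.34 kJ/kg = 266120 kJ/h
|Q| = 73.923 kW = 4435.4 kJ/min

Q = 4440 kJ/min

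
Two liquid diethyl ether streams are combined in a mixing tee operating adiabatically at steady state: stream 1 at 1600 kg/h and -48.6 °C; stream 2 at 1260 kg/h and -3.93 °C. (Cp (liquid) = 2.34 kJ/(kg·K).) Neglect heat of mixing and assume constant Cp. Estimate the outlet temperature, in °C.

T_out = -28.9 °C

No heat crosses the boundary, so H_out = H_in.
T_out = Σ ṁᵢCp,ᵢTᵢ / Σ ṁᵢCp,ᵢ
      = -193550 / 6692.4 = -28.92 °C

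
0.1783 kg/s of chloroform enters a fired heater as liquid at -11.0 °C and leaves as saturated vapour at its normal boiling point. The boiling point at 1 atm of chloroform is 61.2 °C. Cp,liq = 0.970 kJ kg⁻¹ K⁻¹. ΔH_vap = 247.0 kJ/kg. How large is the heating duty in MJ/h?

liquid -11.0→61.2 °C: 70.034 kJ/kg
vaporisation at 61.2 °C: 247 kJ/kg
Δh = 70.034 + 247 = 317.03 kJ/kg
Q = ṁ·Δh = 0.1783 kg/s × 317.03 kJ/kg = 56.527 kJ/s
|Q| = 56.527 kW = 203.5 MJ/h

Q = 203 MJ/h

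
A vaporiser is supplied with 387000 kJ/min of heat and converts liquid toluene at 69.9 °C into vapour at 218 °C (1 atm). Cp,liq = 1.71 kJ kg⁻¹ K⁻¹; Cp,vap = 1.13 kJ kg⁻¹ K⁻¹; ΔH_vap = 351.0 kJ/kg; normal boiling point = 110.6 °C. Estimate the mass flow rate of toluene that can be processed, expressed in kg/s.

ṁ = 11.9 kg/s

Δh = 1.71×(110.6−69.9) + 351.0 + 1.13×(218−110.6) = 541.96 kJ/kg
Q = 387000 kJ/min = 6450 kJ/s = 6450 kJ/s
ṁ = Q/Δh = 6450 / 541.96 = 11.901 kg/s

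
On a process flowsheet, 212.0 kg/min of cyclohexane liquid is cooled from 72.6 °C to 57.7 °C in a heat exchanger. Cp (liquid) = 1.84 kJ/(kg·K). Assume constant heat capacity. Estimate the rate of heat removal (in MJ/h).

Q = ṁ·Cp·ΔT = 212.0 × 1.84 × (57.7 − 72.6) = -5812.2 kJ/min
Converting: 5812.2 / 60 s = 96.87 kW
Cooling duty = 348.73 MJ/h

Q_c = 349 MJ/h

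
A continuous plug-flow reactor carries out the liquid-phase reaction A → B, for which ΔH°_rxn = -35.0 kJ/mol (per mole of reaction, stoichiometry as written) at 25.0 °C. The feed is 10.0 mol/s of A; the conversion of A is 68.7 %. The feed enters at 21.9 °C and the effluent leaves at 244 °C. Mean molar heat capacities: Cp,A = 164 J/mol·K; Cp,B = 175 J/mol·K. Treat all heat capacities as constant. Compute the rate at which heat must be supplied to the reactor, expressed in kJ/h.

Extent of reaction ξ = 0.687 × 10.0 = 6.87 mol/s
Reaction term: ξ·ΔH°_rxn = 6.87 × -35.0 = -240.45 kJ/s
Sensible, feed 21.9→25 °C: 5.084 kJ/s
Outlet flows (mol/s): A 3.13, B 6.87
Sensible, products 25→244 °C: 375.71 kJ/s
Q = ΔH = 140.34 kJ/s = 140.34 kW
Heat supplied = 505240 kJ/h

Q_in = 505000 kJ/h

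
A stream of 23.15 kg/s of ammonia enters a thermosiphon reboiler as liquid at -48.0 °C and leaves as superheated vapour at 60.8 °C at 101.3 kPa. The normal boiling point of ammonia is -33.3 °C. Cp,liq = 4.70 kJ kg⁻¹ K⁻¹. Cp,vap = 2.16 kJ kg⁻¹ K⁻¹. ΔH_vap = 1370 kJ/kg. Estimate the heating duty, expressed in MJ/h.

liquid -48.0→-33.3 °C: 69.09 kJ/kg
vaporisation at -33.3 °C: 1370 kJ/kg
vapour -33.3→60.8 °C: 203.26 kJ/kg
Δh = 69.09 + 1370 + 203.26 = 1642.3 kJ/kg
Q = ṁ·Δh = 23.15 kg/s × 1642.3 kJ/kg = 38020 kJ/s
|Q| = 38020 kW = 136870 MJ/h

Q = 137000 MJ/h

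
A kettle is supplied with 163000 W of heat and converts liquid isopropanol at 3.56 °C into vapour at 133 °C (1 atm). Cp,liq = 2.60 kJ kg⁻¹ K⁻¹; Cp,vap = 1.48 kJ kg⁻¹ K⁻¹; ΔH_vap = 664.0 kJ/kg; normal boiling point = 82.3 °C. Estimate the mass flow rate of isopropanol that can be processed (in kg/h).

ṁ = 622 kg/h

Δh = 2.60×(82.3−3.56) + 664.0 + 1.48×(133−82.3) = 943.76 kJ/kg
Q = 163000 W = 163 kJ/s = 586800 kJ/h
ṁ = Q/Δh = 586800 / 943.76 = 621.77 kg/h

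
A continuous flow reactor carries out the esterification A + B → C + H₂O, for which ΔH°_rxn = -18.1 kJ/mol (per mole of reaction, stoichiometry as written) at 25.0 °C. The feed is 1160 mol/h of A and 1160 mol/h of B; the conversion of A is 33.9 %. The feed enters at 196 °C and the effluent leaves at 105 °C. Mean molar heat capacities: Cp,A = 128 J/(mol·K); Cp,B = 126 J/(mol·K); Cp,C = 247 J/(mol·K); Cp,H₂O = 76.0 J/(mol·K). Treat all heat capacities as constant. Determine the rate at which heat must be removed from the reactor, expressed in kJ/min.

Extent of reaction ξ = 0.339 × 1160 = 393.24 mol/h
Reaction term: ξ·ΔH°_rxn = 393.24 × -18.1 = -7117.6 kJ/h
Sensible, feed 196→25 °C: -50383 kJ/h
Outlet flows (mol/h): A 766.76, B 766.76, C 393.24, H₂O 393.24
Sensible, products 25→105 °C: 25742 kJ/h
Q = ΔH = -31759 kJ/h = -8.822 kW
Heat removed = 529.32 kJ/min

Q_out = 529 kJ/min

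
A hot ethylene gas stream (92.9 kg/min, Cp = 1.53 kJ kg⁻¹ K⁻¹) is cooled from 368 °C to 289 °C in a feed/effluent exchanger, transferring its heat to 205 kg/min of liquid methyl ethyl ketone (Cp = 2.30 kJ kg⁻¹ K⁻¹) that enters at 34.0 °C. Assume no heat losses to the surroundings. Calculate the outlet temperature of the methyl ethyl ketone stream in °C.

Heat released by hot stream: Q = 92.9 × 1.53 × (368 − 289) = 11229 kJ/min
Energy balance on cold side (adiabatic exchanger): Q = ṁ_c·Cp_c·(T_c,out − T_c,in)
T_c,out = 34.0 + 11229/(205 × 2.30) = 57.815 °C

T_c,out = 57.8 °C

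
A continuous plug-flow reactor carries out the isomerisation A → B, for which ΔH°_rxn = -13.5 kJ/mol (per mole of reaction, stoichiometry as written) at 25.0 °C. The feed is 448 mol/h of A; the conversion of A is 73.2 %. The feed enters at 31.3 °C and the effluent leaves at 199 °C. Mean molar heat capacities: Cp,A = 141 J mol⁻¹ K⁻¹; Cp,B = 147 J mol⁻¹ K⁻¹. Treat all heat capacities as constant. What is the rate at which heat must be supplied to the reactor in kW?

Q_in = 1.81 kW

Extent of reaction ξ = 0.732 × 448 = 327.94 mol/h
Reaction term: ξ·ΔH°_rxn = 327.94 × -13.5 = -4427.1 kJ/h
Sensible, feed 31.3→25 °C: -397.96 kJ/h
Outlet flows (mol/h): A 120.06, B 327.94
Sensible, products 25→199 °C: 11334 kJ/h
Q = ΔH = 6508.5 kJ/h = 1.8079 kW
Heat supplied = 1.8079 kW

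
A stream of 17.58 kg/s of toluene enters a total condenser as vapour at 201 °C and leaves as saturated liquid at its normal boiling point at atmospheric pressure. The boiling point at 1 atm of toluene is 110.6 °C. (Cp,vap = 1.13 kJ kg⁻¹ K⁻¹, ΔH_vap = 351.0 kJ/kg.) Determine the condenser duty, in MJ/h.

vapour 201→110.6 °C: -102.15 kJ/kg
condensation at 110.6 °C: -351 kJ/kg
Δh = -102.15 + -351 = -453.15 kJ/kg
Q = ṁ·Δh = 17.58 kg/s × -453.15 kJ/kg = -7966.4 kJ/s
|Q| = 7966.4 kW = 28679 MJ/h

Q_c = 28700 MJ/h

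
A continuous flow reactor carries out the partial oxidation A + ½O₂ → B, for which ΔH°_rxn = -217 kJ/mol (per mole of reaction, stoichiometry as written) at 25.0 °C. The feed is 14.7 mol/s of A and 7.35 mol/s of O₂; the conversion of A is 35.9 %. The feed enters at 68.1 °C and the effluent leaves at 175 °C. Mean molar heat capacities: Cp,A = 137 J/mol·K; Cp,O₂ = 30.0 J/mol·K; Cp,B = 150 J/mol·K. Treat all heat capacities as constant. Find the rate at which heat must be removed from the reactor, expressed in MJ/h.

Q_out = 3270 MJ/h

Extent of reaction ξ = 0.359 × 14.7 = 5.2773 mol/s
Reaction term: ξ·ΔH°_rxn = 5.2773 × -217 = -1145.2 kJ/s
Sensible, feed 68.1→25 °C: -96.303 kJ/s
Outlet flows (mol/s): A 9.4227, O₂ 4.7113, B 5.2773
Sensible, products 25→175 °C: 333.58 kJ/s
Q = ΔH = -907.9 kJ/s = -907.9 kW
Heat removed = 3268.4 MJ/h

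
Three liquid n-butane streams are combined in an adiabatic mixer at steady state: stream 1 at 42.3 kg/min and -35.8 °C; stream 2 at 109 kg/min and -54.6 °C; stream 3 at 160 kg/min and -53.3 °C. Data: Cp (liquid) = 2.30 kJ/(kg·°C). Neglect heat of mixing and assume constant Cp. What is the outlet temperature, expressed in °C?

Adiabatic, steady state ⇒ Σ ṁᵢCp,ᵢ(T_out − Tᵢ) = 0
T_out = Σ ṁᵢCp,ᵢTᵢ / Σ ṁᵢCp,ᵢ
      = -36786 / 715.99 = -51.377 °C

T_out = -51.4 °C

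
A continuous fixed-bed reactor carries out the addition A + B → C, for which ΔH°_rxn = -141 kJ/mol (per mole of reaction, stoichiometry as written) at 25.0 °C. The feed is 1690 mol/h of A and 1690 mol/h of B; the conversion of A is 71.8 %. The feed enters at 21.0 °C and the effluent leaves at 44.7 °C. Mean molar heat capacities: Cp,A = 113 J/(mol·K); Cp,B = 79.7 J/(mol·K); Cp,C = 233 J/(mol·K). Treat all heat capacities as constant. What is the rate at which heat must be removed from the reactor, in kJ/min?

Extent of reaction ξ = 0.718 × 1690 = 1213.4 mol/h
Reaction term: ξ·ΔH°_rxn = 1213.4 × -141 = -171090 kJ/h
Sensible, feed 21.0→25 °C: 1302.7 kJ/h
Outlet flows (mol/h): A 476.58, B 476.58, C 1213.4
Sensible, products 25→44.7 °C: 7378.9 kJ/h
Q = ΔH = -162410 kJ/h = -45.114 kW
Heat removed = 2706.8 kJ/min

Q_out = 2710 kJ/min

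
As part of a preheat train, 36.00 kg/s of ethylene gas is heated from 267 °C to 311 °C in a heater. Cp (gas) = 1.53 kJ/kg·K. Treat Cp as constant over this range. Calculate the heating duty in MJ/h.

Q = ṁ·Cp·ΔT = 36.00 × 1.53 × (311 − 267) = 2423.5 kJ/s
Heating duty = 8724.7 MJ/h

Q = 8720 MJ/h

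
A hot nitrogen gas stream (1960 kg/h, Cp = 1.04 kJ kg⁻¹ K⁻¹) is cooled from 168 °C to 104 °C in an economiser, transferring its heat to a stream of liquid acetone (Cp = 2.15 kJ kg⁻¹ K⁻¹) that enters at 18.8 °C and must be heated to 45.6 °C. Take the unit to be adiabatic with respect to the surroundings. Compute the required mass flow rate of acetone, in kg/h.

Heat released by hot stream: Q = 1960 × 1.04 × (168 − 104) = 130460 kJ/h
Energy balance on cold side (adiabatic exchanger): Q = ṁ_c·Cp_c·(T_c,out − T_c,in)
ṁ_c = 130460 / [2.15 × (45.6 − 18.8)] = 2264.1 kg/h

ṁ_c = 2260 kg/h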